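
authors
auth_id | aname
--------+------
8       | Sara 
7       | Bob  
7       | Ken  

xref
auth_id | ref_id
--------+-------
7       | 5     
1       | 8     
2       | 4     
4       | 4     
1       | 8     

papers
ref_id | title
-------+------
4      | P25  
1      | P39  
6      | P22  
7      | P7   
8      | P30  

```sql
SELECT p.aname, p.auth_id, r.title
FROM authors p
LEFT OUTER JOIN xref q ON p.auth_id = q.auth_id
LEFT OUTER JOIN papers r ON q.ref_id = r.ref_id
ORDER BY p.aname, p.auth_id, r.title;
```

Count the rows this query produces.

Step 1 — p LEFT JOIN q on auth_id → 3 row(s).
Then LEFT JOIN `papers r` on ref_id: each of those 3 rows is kept; rows whose q.ref_id has no match in r get NULL for r's columns.
Result: 3 row(s).

3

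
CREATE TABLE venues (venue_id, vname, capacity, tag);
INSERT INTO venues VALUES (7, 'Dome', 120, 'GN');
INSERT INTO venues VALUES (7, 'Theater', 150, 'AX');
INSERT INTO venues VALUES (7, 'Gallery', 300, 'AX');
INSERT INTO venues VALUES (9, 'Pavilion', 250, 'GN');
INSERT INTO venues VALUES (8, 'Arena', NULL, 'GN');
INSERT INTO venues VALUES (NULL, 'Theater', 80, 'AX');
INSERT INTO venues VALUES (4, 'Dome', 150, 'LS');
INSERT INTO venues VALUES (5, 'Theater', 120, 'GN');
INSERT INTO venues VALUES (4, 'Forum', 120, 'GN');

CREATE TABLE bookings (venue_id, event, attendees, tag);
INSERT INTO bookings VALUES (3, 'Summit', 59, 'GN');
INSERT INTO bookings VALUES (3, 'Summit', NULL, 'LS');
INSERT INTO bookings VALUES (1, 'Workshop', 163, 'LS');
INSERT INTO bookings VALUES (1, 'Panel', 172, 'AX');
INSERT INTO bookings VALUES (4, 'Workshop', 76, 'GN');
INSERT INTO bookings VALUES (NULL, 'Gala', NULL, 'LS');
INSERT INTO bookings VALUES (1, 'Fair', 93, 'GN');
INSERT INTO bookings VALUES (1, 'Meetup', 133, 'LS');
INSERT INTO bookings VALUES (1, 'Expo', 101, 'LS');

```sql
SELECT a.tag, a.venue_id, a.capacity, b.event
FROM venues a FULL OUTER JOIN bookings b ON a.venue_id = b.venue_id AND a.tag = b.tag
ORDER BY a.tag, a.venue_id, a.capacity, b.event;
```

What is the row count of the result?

17

FULL OUTER JOIN keeps every row from both sides; unmatched rows get NULL for the other side's columns.
Matching on a.venue_id = b.venue_id AND a.tag = b.tag. A NULL in a compared column never satisfies the condition.
- venue_id=7, tag=GN: no b row matches, row kept with b columns NULL.
- venue_id=7, tag=AX: no b row matches, row kept with b columns NULL.
- venue_id=7, tag=AX: no b row matches, row kept with b columns NULL.
- venue_id=9, tag=GN: no b row matches, row kept with b columns NULL.
- venue_id=8, tag=GN: no b row matches, row kept with b columns NULL.
- venue_id=NULL, tag=AX: no b row matches, row kept with b columns NULL.
- venue_id=4, tag=LS: no b row matches, row kept with b columns NULL.
- venue_id=5, tag=GN: no b row matches, row kept with b columns NULL.
- venue_id=4, tag=GN: 1 matching b row(s), so 1 row(s) emitted.
- plus 8 unmatched b row(s), each kept with NULL a columns.
Total: 1 matched + 16 padded = 17 rows.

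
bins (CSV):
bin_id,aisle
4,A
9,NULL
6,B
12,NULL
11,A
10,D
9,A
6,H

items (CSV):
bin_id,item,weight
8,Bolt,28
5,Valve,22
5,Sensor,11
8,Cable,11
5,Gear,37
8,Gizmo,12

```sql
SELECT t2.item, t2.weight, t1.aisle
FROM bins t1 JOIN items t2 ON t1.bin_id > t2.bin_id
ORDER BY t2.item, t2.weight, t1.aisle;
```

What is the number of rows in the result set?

36

INNER JOIN keeps only pairs where the ON condition holds.
Matching on t1.bin_id > t2.bin_id.
- t1 row (bin_id=4): no match → dropped.
- t1 row (bin_id=9): matches 6 t2 row(s) → 6 output row(s).
- t1 row (bin_id=6): matches 3 t2 row(s) → 3 output row(s).
- t1 row (bin_id=12): matches 6 t2 row(s) → 6 output row(s).
- t1 row (bin_id=11): matches 6 t2 row(s) → 6 output row(s).
- t1 row (bin_id=10): matches 6 t2 row(s) → 6 output row(s).
- t1 row (bin_id=9): matches 6 t2 row(s) → 6 output row(s).
- t1 row (bin_id=6): matches 3 t2 row(s) → 3 output row(s).
Total: 36 rows.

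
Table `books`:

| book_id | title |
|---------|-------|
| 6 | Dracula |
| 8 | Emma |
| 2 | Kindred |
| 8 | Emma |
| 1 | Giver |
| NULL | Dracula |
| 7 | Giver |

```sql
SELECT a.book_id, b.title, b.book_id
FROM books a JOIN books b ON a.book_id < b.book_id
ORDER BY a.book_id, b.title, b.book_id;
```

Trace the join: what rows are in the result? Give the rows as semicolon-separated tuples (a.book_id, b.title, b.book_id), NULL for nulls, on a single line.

(1, Dracula, 6); (1, Emma, 8); (1, Emma, 8); (1, Giver, 7); (1, Kindred, 2); (2, Dracula, 6); (2, Emma, 8); (2, Emma, 8); (2, Giver, 7); (6, Emma, 8); (6, Emma, 8); (6, Giver, 7); (7, Emma, 8); (7, Emma, 8)

INNER JOIN keeps only pairs where the ON condition holds.
Matching on a.book_id < b.book_id. A NULL in a compared column never satisfies the condition.
- book_id=6: 3 matching b row(s), so 3 row(s) emitted.
- book_id=8: no matching b row, dropped.
- book_id=2: 4 matching b row(s), so 4 row(s) emitted.
- book_id=8: no matching b row, dropped.
- book_id=1: 5 matching b row(s), so 5 row(s) emitted.
- book_id=NULL: no matching b row, dropped.
- book_id=7: 2 matching b row(s), so 2 row(s) emitted.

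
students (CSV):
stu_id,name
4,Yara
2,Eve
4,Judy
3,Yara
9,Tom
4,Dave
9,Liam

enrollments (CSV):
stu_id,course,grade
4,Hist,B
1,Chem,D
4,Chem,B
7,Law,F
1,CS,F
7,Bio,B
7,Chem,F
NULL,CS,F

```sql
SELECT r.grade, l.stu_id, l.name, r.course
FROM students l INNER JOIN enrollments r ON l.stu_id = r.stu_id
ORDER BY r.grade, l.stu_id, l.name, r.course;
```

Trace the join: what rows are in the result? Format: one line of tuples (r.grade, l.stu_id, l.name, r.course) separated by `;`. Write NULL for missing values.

INNER JOIN keeps only pairs where the ON condition holds.
Matching on l.stu_id = r.stu_id. A NULL in a compared column never satisfies the condition.
- stu_id=4: 2 matching r row(s), so 2 row(s) emitted.
- stu_id=2: no matching r row, dropped.
- stu_id=4: 2 matching r row(s), so 2 row(s) emitted.
- stu_id=3: no matching r row, dropped.
- stu_id=9: no matching r row, dropped.
- stu_id=4: 2 matching r row(s), so 2 row(s) emitted.
- stu_id=9: no matching r row, dropped.
After projecting and ordering:
r.grade | l.stu_id | l.name | r.course
B | 4 | Dave | Chem
B | 4 | Dave | Hist
B | 4 | Judy | Chem
B | 4 | Judy | Hist
B | 4 | Yara | Chem
B | 4 | Yara | Hist

(B, 4, Dave, Chem); (B, 4, Dave, Hist); (B, 4, Judy, Chem); (B, 4, Judy, Hist); (B, 4, Yara, Chem); (B, 4, Yara, Hist)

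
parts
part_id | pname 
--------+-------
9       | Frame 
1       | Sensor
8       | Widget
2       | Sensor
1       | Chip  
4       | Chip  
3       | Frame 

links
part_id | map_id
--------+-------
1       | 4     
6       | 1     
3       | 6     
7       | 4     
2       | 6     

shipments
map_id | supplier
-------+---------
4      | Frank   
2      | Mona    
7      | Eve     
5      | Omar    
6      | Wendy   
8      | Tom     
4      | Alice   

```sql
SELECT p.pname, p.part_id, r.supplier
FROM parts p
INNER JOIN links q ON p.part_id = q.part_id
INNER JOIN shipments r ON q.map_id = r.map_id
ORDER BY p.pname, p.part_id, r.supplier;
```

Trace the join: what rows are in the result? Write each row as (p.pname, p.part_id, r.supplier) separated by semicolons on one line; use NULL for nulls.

Evaluate left to right. First `parts p INNER JOIN links q` on part_id: 4 row(s).
Then INNER JOIN `shipments r` on map_id: keep only rows whose q.map_id appears in r.

(Chip, 1, Alice); (Chip, 1, Frank); (Frame, 3, Wendy); (Sensor, 1, Alice); (Sensor, 1, Frank); (Sensor, 2, Wendy)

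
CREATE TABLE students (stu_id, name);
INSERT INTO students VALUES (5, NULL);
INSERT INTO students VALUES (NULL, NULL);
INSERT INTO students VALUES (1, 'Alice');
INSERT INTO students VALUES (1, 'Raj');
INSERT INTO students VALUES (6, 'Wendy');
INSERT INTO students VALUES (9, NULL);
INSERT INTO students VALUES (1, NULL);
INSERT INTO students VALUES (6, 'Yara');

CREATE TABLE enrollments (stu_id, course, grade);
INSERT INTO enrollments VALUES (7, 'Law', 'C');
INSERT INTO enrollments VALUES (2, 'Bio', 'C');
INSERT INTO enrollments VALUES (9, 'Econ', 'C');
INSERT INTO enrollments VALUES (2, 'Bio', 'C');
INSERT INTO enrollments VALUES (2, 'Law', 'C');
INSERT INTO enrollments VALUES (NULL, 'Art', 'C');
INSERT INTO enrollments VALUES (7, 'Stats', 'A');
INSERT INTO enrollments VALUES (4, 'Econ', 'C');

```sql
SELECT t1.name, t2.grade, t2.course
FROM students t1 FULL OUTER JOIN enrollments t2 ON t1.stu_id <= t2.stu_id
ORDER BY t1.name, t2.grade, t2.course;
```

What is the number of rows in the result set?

FULL OUTER JOIN keeps every row from both sides; unmatched rows get NULL for the other side's columns.
Matching on t1.stu_id <= t2.stu_id. A NULL in a compared column never satisfies the condition.
- t1 (stu_id=5) pairs with 3 row(s) of t2.
- t1 (stu_id=NULL) has no partner → padded with NULL.
- t1 (stu_id=1) pairs with 7 row(s) of t2.
- t1 (stu_id=1) pairs with 7 row(s) of t2.
- t1 (stu_id=6) pairs with 3 row(s) of t2.
- t1 (stu_id=9) pairs with 1 row(s) of t2.
- t1 (stu_id=1) pairs with 7 row(s) of t2.
- t1 (stu_id=6) pairs with 3 row(s) of t2.
- plus 1 unmatched t2 row(s), each kept with NULL t1 columns.
Total: 31 matched + 2 padded = 33 rows.

33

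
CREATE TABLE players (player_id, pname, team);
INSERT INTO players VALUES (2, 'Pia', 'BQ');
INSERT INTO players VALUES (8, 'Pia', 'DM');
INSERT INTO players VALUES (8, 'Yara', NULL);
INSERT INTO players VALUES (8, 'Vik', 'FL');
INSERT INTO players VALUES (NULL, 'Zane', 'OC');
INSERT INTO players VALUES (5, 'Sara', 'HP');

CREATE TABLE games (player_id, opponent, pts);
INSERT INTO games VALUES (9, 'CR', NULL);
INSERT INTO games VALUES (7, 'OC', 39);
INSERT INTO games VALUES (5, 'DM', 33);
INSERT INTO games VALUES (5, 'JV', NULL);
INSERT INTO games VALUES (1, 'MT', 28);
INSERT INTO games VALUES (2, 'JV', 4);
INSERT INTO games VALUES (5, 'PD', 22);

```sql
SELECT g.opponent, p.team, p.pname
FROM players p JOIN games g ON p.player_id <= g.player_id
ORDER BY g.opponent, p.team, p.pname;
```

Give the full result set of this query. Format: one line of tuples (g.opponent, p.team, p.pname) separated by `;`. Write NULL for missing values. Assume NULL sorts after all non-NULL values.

INNER JOIN keeps only pairs where the ON condition holds.
Matching on p.player_id <= g.player_id. A NULL in a compared column never satisfies the condition.
Matched pairs: 14.

(CR, BQ, Pia); (CR, DM, Pia); (CR, FL, Vik); (CR, HP, Sara); (CR, NULL, Yara); (DM, BQ, Pia); (DM, HP, Sara); (JV, BQ, Pia); (JV, BQ, Pia); (JV, HP, Sara); (OC, BQ, Pia); (OC, HP, Sara); (PD, BQ, Pia); (PD, HP, Sara)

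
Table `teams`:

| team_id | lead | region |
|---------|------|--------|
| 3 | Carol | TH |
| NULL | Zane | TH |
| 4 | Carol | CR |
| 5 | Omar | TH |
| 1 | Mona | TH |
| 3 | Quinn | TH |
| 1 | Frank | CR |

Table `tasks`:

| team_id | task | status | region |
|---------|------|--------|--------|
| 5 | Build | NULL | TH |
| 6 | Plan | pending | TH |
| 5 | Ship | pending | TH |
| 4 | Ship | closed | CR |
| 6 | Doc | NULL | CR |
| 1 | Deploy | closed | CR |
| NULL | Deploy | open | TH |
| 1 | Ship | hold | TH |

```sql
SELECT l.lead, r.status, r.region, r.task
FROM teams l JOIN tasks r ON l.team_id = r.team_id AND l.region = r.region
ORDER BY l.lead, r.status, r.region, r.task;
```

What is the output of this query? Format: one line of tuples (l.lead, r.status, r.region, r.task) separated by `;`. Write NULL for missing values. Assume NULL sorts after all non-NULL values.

(Carol, closed, CR, Ship); (Frank, closed, CR, Deploy); (Mona, hold, TH, Ship); (Omar, pending, TH, Ship); (Omar, NULL, TH, Build)

INNER JOIN keeps only pairs where the ON condition holds.
Matching on l.team_id = r.team_id AND l.region = r.region. A NULL in a compared column never satisfies the condition.
Matched pairs: 5.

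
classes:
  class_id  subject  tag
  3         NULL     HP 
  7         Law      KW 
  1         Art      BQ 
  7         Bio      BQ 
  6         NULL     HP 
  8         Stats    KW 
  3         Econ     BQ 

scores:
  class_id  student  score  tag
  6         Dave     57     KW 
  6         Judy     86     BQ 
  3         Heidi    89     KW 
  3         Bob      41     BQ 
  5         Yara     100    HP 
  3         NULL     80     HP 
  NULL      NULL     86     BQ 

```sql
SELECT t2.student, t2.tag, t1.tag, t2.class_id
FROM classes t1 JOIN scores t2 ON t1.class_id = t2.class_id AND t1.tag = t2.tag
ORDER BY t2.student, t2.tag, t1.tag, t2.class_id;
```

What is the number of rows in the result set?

INNER JOIN keeps only pairs where the ON condition holds.
Matching on t1.class_id = t2.class_id AND t1.tag = t2.tag. A NULL in a compared column never satisfies the condition.
- t1[0] class_id=3, tag=HP → 1 match(es) in t2 → 1 row(s).
- t1[1] class_id=7, tag=KW → no match; dropped.
- t1[2] class_id=1, tag=BQ → no match; dropped.
- t1[3] class_id=7, tag=BQ → no match; dropped.
- t1[4] class_id=6, tag=HP → no match; dropped.
- t1[5] class_id=8, tag=KW → no match; dropped.
- t1[6] class_id=3, tag=BQ → 1 match(es) in t2 → 1 row(s).
Total: 2 rows.

2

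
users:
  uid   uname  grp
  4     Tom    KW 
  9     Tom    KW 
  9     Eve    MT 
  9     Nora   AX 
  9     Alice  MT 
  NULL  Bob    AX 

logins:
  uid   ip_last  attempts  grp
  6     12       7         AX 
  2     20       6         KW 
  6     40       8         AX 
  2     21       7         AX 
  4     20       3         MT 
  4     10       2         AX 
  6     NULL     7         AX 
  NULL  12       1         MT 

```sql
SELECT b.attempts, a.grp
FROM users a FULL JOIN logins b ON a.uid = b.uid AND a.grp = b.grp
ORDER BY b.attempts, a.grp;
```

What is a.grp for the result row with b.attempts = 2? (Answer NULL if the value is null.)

NULL

FULL OUTER JOIN keeps every row from both sides; unmatched rows get NULL for the other side's columns.
Matching on a.uid = b.uid AND a.grp = b.grp. A NULL in a compared column never satisfies the condition.
- a (uid=4, grp=KW) has no partner → padded with NULL.
- a (uid=9, grp=KW) has no partner → padded with NULL.
- a (uid=9, grp=MT) has no partner → padded with NULL.
- a (uid=9, grp=AX) has no partner → padded with NULL.
- a (uid=9, grp=MT) has no partner → padded with NULL.
- a (uid=NULL, grp=AX) has no partner → padded with NULL.
- plus 8 unmatched b row(s), each kept with NULL a columns.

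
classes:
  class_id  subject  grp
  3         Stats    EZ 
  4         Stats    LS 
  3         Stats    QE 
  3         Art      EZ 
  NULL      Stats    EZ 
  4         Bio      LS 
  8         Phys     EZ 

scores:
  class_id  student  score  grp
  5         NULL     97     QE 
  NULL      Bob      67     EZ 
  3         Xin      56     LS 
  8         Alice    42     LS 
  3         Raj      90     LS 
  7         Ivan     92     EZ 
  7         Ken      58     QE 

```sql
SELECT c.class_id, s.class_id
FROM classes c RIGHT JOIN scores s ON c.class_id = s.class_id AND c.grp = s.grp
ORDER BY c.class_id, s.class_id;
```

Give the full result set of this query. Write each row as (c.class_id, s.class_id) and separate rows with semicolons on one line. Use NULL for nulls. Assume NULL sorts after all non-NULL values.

(NULL, 3); (NULL, 3); (NULL, 5); (NULL, 7); (NULL, 7); (NULL, 8); (NULL, NULL)

RIGHT JOIN keeps every row from `scores`; unmatched rows get NULL for `classes`'s columns.
Matching on c.class_id = s.class_id AND c.grp = s.grp. A NULL in a compared column never satisfies the condition.
Matched pairs: 0; unmatched s rows kept: 7.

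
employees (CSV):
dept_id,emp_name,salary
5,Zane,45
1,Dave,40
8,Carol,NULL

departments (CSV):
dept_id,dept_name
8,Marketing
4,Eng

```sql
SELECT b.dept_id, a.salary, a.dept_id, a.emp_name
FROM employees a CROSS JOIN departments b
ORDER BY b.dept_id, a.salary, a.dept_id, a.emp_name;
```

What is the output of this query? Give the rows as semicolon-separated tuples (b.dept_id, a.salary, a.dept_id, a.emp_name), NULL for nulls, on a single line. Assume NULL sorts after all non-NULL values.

CROSS JOIN pairs every row of `employees` with every row of `departments`: 3 × 2 = 6 rows.
After projecting and ordering:
b.dept_id | a.salary | a.dept_id | a.emp_name
4 | 40 | 1 | Dave
4 | 45 | 5 | Zane
4 | NULL | 8 | Carol
8 | 40 | 1 | Dave
8 | 45 | 5 | Zane
8 | NULL | 8 | Carol

(4, 40, 1, Dave); (4, 45, 5, Zane); (4, NULL, 8, Carol); (8, 40, 1, Dave); (8, 45, 5, Zane); (8, NULL, 8, Carol)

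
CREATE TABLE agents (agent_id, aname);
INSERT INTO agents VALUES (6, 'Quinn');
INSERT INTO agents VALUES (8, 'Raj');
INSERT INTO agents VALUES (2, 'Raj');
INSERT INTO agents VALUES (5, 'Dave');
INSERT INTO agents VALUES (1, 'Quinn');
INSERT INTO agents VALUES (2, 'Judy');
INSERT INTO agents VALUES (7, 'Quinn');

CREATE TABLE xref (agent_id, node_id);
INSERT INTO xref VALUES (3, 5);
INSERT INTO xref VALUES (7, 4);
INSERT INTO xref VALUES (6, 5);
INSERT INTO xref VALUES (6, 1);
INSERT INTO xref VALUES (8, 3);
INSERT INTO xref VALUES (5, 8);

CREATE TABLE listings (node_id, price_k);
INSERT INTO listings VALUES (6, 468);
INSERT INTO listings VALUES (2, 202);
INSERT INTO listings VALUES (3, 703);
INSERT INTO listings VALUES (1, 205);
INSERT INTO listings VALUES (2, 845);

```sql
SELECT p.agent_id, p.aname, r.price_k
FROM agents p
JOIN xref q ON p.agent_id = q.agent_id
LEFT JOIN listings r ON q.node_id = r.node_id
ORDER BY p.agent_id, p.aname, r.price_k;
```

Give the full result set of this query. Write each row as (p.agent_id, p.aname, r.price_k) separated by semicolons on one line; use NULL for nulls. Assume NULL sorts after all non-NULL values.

(5, Dave, NULL); (6, Quinn, 205); (6, Quinn, NULL); (7, Quinn, NULL); (8, Raj, 703)

Joins associate left-to-right: agents INNER JOIN xref on agent_id gives 5 intermediate row(s).
Then LEFT JOIN `listings r` on node_id: each of those 5 rows is kept; rows whose q.node_id has no match in r get NULL for r's columns.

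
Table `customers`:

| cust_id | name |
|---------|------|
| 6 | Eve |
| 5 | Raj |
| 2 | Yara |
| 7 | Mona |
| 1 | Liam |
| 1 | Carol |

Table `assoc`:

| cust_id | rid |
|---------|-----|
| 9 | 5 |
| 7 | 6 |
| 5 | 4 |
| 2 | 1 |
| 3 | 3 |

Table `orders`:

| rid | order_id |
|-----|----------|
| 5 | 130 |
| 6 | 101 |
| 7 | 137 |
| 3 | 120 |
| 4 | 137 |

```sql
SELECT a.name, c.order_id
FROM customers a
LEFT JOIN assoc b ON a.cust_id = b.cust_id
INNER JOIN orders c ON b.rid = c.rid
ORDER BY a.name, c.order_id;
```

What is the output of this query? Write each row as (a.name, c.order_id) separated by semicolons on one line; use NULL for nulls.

(Mona, 101); (Raj, 137)

Joins associate left-to-right: customers LEFT JOIN assoc on cust_id gives 6 intermediate row(s).
Then INNER JOIN `orders c` on rid: keep only rows whose b.rid appears in c.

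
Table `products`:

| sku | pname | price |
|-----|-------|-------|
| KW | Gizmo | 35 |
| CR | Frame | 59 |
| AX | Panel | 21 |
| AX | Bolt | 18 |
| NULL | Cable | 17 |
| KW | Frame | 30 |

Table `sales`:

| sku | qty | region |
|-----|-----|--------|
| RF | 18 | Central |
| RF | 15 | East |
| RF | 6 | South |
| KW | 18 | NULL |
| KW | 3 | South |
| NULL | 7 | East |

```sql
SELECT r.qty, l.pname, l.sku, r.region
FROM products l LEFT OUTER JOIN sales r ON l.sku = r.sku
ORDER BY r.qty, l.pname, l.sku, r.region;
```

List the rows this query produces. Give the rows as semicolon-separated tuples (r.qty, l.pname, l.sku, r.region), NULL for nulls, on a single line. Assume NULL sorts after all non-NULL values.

LEFT JOIN keeps every row from `products`; unmatched rows get NULL for `sales`'s columns.
Matching on l.sku = r.sku. A NULL in a compared column never satisfies the condition.
Matched pairs: 4; unmatched l rows kept: 4.

(3, Frame, KW, South); (3, Gizmo, KW, South); (18, Frame, KW, NULL); (18, Gizmo, KW, NULL); (NULL, Bolt, AX, NULL); (NULL, Cable, NULL, NULL); (NULL, Frame, CR, NULL); (NULL, Panel, AX, NULL)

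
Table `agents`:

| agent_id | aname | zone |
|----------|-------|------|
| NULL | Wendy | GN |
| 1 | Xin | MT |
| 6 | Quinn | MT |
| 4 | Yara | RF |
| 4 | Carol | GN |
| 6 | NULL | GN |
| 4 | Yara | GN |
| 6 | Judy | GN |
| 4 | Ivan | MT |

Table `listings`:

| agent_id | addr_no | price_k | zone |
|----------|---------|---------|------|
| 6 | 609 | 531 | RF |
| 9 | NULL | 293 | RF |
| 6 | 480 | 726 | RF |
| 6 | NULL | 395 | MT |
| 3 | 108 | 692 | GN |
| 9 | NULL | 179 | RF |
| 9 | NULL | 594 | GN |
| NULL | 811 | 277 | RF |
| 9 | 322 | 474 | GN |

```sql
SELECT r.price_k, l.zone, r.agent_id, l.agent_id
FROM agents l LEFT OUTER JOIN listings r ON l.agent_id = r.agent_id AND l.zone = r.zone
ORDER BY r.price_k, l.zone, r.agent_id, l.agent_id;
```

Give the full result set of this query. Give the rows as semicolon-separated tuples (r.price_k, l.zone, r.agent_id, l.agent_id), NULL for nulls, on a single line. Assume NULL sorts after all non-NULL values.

(395, MT, 6, 6); (NULL, GN, NULL, 4); (NULL, GN, NULL, 4); (NULL, GN, NULL, 6); (NULL, GN, NULL, 6); (NULL, GN, NULL, NULL); (NULL, MT, NULL, 1); (NULL, MT, NULL, 4); (NULL, RF, NULL, 4)

LEFT JOIN keeps every row from `agents`; unmatched rows get NULL for `listings`'s columns.
Matching on l.agent_id = r.agent_id AND l.zone = r.zone. A NULL in a compared column never satisfies the condition.
- l (agent_id=NULL, zone=GN) has no partner → padded with NULL.
- l (agent_id=1, zone=MT) has no partner → padded with NULL.
- l (agent_id=6, zone=MT) pairs with 1 row(s) of r.
- l (agent_id=4, zone=RF) has no partner → padded with NULL.
- l (agent_id=4, zone=GN) has no partner → padded with NULL.
- l (agent_id=6, zone=GN) has no partner → padded with NULL.
- l (agent_id=4, zone=GN) has no partner → padded with NULL.
- l (agent_id=6, zone=GN) has no partner → padded with NULL.
- l (agent_id=4, zone=MT) has no partner → padded with NULL.
After projecting and ordering:
r.price_k | l.zone | r.agent_id | l.agent_id
395 | MT | 6 | 6
NULL | GN | NULL | 4
NULL | GN | NULL | 4
NULL | GN | NULL | 6
NULL | GN | NULL | 6
NULL | GN | NULL | NULL
NULL | MT | NULL | 1
NULL | MT | NULL | 4
NULL | RF | NULL | 4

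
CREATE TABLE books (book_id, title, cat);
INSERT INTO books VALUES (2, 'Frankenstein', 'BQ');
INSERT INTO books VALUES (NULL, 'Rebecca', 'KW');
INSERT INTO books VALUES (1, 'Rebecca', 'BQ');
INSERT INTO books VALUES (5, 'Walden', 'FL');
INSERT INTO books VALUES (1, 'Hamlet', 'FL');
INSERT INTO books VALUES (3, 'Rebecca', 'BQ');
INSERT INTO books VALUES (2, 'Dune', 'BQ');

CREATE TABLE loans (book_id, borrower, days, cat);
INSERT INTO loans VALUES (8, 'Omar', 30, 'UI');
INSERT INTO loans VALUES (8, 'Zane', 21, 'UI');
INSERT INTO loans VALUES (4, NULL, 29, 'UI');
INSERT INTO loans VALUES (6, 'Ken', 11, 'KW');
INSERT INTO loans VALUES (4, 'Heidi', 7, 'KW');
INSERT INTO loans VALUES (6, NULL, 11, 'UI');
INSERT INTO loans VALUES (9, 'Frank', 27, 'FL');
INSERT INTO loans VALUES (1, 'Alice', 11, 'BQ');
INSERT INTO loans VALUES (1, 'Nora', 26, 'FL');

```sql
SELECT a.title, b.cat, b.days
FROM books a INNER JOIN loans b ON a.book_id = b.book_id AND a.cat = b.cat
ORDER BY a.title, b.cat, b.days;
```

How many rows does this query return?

INNER JOIN keeps only pairs where the ON condition holds.
Matching on a.book_id = b.book_id AND a.cat = b.cat. A NULL in a compared column never satisfies the condition.
Matched pairs: 2.
Total: 2 rows.

2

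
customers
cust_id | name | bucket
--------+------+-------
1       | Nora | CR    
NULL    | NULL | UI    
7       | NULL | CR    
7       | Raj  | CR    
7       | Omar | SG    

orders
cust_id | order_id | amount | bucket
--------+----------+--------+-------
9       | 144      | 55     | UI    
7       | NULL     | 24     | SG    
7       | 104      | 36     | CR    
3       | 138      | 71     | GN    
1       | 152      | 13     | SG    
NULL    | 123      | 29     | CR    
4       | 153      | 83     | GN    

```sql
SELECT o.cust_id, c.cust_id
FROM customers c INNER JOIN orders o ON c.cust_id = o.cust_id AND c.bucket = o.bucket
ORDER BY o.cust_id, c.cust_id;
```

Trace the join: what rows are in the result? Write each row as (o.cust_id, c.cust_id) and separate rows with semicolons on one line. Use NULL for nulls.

(7, 7); (7, 7); (7, 7)

INNER JOIN keeps only pairs where the ON condition holds.
Matching on c.cust_id = o.cust_id AND c.bucket = o.bucket. A NULL in a compared column never satisfies the condition.
- c row (cust_id=1, bucket=CR): no match → dropped.
- c row (cust_id=NULL, bucket=UI): no match → dropped.
- c row (cust_id=7, bucket=CR): matches 1 o row(s) → 1 output row(s).
- c row (cust_id=7, bucket=CR): matches 1 o row(s) → 1 output row(s).
- c row (cust_id=7, bucket=SG): matches 1 o row(s) → 1 output row(s).
After projecting and ordering:
o.cust_id | c.cust_id
7 | 7
7 | 7
7 | 7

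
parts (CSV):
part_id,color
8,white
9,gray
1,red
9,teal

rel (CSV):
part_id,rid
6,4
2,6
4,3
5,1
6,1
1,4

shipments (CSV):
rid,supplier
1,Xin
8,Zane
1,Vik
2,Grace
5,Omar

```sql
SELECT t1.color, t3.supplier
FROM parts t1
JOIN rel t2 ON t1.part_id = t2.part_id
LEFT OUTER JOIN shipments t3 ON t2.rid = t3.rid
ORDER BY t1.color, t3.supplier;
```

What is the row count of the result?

1

Joins associate left-to-right: parts INNER JOIN rel on part_id gives 1 intermediate row(s).
Then LEFT JOIN `shipments t3` on rid: each of those 1 rows is kept; rows whose t2.rid has no match in t3 get NULL for t3's columns.
Result: 1 row(s).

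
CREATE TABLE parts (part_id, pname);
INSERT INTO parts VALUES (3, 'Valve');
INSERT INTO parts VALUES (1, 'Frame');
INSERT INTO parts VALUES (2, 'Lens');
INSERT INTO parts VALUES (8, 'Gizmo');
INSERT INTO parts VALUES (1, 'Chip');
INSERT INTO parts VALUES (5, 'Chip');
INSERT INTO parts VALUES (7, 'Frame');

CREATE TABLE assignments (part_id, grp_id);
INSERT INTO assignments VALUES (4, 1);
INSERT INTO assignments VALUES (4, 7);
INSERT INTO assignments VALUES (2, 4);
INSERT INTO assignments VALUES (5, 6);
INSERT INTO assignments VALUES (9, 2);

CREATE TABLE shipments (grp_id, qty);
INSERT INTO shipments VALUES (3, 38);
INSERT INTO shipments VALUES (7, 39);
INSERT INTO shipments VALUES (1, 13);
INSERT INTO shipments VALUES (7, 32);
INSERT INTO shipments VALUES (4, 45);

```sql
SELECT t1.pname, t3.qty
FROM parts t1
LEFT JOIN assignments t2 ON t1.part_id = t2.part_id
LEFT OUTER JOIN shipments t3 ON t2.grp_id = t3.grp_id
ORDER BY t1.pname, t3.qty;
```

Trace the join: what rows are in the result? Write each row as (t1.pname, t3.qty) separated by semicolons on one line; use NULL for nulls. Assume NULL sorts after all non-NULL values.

(Chip, NULL); (Chip, NULL); (Frame, NULL); (Frame, NULL); (Gizmo, NULL); (Lens, 45); (Valve, NULL)

Evaluate left to right. First `parts t1 LEFT JOIN assignments t2` on part_id: 7 row(s).
Then LEFT JOIN `shipments t3` on grp_id: each of those 7 rows is kept; rows whose t2.grp_id has no match in t3 get NULL for t3's columns.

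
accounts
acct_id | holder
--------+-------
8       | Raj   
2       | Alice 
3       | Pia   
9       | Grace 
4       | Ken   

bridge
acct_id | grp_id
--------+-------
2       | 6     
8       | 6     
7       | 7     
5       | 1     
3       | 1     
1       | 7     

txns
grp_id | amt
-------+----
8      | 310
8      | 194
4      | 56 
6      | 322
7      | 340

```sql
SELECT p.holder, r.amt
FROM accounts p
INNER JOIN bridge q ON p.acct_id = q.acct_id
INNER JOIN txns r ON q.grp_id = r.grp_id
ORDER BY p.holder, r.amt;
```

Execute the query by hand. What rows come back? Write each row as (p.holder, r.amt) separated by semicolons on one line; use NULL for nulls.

(Alice, 322); (Raj, 322)

Joins associate left-to-right: accounts INNER JOIN bridge on acct_id gives 3 intermediate row(s).
Then INNER JOIN `txns r` on grp_id: keep only rows whose q.grp_id appears in r.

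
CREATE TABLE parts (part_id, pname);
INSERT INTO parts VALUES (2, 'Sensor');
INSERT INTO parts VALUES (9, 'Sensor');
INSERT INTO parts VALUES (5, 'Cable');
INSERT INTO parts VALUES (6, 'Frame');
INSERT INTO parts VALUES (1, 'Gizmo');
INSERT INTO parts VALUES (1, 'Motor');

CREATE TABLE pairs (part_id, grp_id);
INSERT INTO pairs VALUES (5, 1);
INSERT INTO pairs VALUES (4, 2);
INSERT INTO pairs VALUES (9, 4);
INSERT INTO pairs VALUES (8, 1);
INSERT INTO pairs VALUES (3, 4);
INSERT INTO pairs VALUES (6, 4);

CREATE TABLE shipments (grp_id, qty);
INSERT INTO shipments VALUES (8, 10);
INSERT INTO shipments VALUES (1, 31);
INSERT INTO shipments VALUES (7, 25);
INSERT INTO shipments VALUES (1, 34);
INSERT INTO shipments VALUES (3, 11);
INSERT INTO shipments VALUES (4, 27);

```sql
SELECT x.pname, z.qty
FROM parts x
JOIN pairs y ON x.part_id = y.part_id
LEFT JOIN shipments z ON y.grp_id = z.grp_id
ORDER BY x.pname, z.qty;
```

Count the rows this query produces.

Evaluate left to right. First `parts x INNER JOIN pairs y` on part_id: 3 row(s).
Then LEFT JOIN `shipments z` on grp_id: each of those 3 rows is kept; rows whose y.grp_id has no match in z get NULL for z's columns.
Result: 4 row(s).

4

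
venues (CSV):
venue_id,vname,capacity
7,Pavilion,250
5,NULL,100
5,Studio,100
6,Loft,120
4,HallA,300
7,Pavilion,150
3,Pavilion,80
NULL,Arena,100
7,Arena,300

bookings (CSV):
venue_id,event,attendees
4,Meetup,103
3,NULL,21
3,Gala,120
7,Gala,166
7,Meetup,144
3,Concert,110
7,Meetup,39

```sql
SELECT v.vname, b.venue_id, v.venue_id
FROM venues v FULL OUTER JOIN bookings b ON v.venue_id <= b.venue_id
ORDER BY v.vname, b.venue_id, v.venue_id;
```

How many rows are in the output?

30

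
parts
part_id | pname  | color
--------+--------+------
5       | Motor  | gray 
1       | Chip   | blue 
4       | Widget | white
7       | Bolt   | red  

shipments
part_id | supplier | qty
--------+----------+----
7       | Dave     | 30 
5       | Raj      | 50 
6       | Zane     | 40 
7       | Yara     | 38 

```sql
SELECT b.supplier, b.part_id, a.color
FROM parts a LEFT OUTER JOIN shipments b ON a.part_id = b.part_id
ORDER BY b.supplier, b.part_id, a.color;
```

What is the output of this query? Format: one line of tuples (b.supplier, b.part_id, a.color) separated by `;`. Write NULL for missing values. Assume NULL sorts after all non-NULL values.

LEFT JOIN keeps every row from `parts`; unmatched rows get NULL for `shipments`'s columns.
Matching on a.part_id = b.part_id.
- a[0] part_id=5 → 1 match(es) in b → 1 row(s).
- a[1] part_id=1 → no match; kept with NULLs on the b side.
- a[2] part_id=4 → no match; kept with NULLs on the b side.
- a[3] part_id=7 → 2 match(es) in b → 2 row(s).
After projecting and ordering:
b.supplier | b.part_id | a.color
Dave | 7 | red
Raj | 5 | gray
Yara | 7 | red
NULL | NULL | blue
NULL | NULL | white

(Dave, 7, red); (Raj, 5, gray); (Yara, 7, red); (NULL, NULL, blue); (NULL, NULL, white)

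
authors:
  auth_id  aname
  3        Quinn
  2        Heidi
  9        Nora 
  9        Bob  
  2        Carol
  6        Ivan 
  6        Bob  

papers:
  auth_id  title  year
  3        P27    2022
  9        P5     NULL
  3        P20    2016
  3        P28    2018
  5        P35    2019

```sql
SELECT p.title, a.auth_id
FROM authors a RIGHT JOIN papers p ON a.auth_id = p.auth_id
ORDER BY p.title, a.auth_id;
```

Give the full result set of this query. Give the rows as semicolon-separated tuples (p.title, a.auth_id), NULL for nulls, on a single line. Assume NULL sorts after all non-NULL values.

RIGHT JOIN keeps every row from `papers`; unmatched rows get NULL for `authors`'s columns.
Matching on a.auth_id = p.auth_id.
- a[0] auth_id=3 → 3 match(es) in p → 3 row(s).
- a[1] auth_id=2 → no match.
- a[2] auth_id=9 → 1 match(es) in p → 1 row(s).
- a[3] auth_id=9 → 1 match(es) in p → 1 row(s).
- a[4] auth_id=2 → no match.
- a[5] auth_id=6 → no match.
- a[6] auth_id=6 → no match.
- 1 row(s) from p found no a partner → padded with NULL.
After projecting and ordering:
p.title | a.auth_id
P20 | 3
P27 | 3
P28 | 3
P35 | NULL
P5 | 9
P5 | 9

(P20, 3); (P27, 3); (P28, 3); (P35, NULL); (P5, 9); (P5, 9)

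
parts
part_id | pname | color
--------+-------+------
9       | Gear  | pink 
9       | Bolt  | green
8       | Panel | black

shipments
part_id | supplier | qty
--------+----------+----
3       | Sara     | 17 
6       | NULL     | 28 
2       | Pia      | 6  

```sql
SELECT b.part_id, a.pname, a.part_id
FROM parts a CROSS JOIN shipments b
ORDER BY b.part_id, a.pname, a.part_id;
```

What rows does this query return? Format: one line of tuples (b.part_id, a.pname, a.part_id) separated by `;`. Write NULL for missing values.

(2, Bolt, 9); (2, Gear, 9); (2, Panel, 8); (3, Bolt, 9); (3, Gear, 9); (3, Panel, 8); (6, Bolt, 9); (6, Gear, 9); (6, Panel, 8)

CROSS JOIN pairs every row of `parts` with every row of `shipments`: 3 × 3 = 9 rows.
After projecting and ordering:
b.part_id | a.pname | a.part_id
2 | Bolt | 9
2 | Gear | 9
2 | Panel | 8
3 | Bolt | 9
3 | Gear | 9
3 | Panel | 8
6 | Bolt | 9
6 | Gear | 9
6 | Panel | 8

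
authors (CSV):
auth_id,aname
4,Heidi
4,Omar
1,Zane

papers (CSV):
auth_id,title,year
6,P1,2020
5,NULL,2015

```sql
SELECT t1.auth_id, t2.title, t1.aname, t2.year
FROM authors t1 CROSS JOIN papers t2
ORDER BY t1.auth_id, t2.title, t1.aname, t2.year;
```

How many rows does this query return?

6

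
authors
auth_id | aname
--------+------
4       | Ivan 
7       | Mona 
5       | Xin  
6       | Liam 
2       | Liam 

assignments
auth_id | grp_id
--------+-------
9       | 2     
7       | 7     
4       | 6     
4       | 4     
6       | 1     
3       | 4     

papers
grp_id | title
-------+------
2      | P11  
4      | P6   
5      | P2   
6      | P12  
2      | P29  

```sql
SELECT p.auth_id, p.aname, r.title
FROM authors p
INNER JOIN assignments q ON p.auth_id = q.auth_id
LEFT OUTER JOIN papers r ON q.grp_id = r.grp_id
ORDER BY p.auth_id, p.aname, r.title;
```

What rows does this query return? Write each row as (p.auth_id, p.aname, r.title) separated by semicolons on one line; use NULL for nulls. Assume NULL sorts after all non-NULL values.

Step 1 — p INNER JOIN q on auth_id → 4 row(s).
Then LEFT JOIN `papers r` on grp_id: each of those 4 rows is kept; rows whose q.grp_id has no match in r get NULL for r's columns.

(4, Ivan, P12); (4, Ivan, P6); (6, Liam, NULL); (7, Mona, NULL)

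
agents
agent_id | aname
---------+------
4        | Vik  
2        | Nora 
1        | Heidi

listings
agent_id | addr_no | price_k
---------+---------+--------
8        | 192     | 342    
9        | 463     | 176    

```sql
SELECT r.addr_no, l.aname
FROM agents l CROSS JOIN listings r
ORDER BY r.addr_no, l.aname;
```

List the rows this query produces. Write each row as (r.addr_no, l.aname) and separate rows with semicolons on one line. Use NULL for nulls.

CROSS JOIN pairs every row of `agents` with every row of `listings`: 3 × 2 = 6 rows.

(192, Heidi); (192, Nora); (192, Vik); (463, Heidi); (463, Nora); (463, Vik)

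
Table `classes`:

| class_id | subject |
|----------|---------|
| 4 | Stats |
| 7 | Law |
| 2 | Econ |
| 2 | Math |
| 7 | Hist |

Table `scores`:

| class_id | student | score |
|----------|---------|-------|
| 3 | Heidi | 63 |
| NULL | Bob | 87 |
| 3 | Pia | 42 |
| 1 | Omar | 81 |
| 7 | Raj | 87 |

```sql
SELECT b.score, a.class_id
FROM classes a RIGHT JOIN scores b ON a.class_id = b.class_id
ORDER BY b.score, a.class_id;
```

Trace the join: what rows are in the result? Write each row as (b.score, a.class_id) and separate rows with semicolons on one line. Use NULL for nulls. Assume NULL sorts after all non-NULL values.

RIGHT JOIN keeps every row from `scores`; unmatched rows get NULL for `classes`'s columns.
Matching on a.class_id = b.class_id. A NULL in a compared column never satisfies the condition.
- a (class_id=4) has no partner in b.
- a (class_id=7) pairs with 1 row(s) of b.
- a (class_id=2) has no partner in b.
- a (class_id=2) has no partner in b.
- a (class_id=7) pairs with 1 row(s) of b.
- 4 b row(s) had no a match → kept, a columns NULL.
After projecting and ordering:
b.score | a.class_id
42 | NULL
63 | NULL
81 | NULL
87 | 7
87 | 7
87 | NULL

(42, NULL); (63, NULL); (81, NULL); (87, 7); (87, 7); (87, NULL)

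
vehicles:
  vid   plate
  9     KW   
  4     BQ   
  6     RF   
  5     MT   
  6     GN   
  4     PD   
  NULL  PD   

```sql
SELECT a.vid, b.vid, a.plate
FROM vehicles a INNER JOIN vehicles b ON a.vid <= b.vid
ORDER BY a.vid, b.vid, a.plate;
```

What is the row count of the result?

INNER JOIN keeps only pairs where the ON condition holds.
Matching on a.vid <= b.vid. A NULL in a compared column never satisfies the condition.
- vid=9: 1 matching b row(s), so 1 row(s) emitted.
- vid=4: 6 matching b row(s), so 6 row(s) emitted.
- vid=6: 3 matching b row(s), so 3 row(s) emitted.
- vid=5: 4 matching b row(s), so 4 row(s) emitted.
- vid=6: 3 matching b row(s), so 3 row(s) emitted.
- vid=4: 6 matching b row(s), so 6 row(s) emitted.
- vid=NULL: no matching b row, dropped.
Total: 23 rows.

23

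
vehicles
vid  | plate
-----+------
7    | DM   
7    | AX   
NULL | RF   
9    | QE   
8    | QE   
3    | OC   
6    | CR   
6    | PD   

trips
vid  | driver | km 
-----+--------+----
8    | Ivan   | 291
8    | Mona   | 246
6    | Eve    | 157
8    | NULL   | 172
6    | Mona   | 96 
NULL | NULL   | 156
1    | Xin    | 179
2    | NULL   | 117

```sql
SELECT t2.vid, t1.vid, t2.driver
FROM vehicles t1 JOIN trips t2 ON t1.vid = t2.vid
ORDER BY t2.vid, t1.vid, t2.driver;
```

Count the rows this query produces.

INNER JOIN keeps only pairs where the ON condition holds.
Matching on t1.vid = t2.vid. A NULL in a compared column never satisfies the condition.
- t1[0] vid=7 → no match; dropped.
- t1[1] vid=7 → no match; dropped.
- t1[2] vid=NULL → no match; dropped.
- t1[3] vid=9 → no match; dropped.
- t1[4] vid=8 → 3 match(es) in t2 → 3 row(s).
- t1[5] vid=3 → no match; dropped.
- t1[6] vid=6 → 2 match(es) in t2 → 2 row(s).
- t1[7] vid=6 → 2 match(es) in t2 → 2 row(s).
Total: 7 rows.

7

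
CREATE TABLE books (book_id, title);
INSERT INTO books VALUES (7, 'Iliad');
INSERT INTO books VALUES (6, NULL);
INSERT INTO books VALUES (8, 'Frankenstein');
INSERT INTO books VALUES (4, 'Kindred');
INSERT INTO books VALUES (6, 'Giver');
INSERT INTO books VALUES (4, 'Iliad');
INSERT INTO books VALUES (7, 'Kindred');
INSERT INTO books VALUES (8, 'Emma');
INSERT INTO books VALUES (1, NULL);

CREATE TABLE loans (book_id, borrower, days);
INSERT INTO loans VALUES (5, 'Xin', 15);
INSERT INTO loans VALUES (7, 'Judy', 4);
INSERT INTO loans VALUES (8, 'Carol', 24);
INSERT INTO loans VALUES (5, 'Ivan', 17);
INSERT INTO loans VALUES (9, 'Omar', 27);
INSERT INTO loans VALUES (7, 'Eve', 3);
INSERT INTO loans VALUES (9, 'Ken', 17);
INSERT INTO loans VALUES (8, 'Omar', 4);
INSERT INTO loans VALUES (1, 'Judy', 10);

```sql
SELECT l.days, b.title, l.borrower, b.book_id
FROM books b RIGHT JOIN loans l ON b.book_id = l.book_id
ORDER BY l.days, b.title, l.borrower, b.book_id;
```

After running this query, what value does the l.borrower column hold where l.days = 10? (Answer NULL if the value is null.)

RIGHT JOIN keeps every row from `loans`; unmatched rows get NULL for `books`'s columns.
Matching on b.book_id = l.book_id.
Matched pairs: 9; unmatched l rows kept: 4.

Judy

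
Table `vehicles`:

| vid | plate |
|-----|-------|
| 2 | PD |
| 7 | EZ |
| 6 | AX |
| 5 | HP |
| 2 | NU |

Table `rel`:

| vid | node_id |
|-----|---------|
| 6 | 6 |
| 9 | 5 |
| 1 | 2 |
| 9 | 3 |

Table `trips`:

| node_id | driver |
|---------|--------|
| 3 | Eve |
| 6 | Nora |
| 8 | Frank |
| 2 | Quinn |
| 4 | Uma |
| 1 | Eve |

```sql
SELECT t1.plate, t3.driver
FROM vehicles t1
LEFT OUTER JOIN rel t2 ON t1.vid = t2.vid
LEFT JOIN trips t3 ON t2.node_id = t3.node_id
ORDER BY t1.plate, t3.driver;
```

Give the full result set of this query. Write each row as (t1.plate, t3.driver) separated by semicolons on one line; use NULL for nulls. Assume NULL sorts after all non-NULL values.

Joins associate left-to-right: vehicles LEFT JOIN rel on vid gives 5 intermediate row(s).
Then LEFT JOIN `trips t3` on node_id: each of those 5 rows is kept; rows whose t2.node_id has no match in t3 get NULL for t3's columns.

(AX, Nora); (EZ, NULL); (HP, NULL); (NU, NULL); (PD, NULL)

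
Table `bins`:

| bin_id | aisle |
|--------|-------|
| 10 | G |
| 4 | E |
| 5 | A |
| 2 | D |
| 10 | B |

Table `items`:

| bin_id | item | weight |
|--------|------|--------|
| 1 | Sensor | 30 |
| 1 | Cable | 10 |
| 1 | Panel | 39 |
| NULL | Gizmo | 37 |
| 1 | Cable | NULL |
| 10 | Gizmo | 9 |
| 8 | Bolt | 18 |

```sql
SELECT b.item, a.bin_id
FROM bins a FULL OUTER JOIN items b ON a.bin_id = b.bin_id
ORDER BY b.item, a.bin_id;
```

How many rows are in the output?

FULL OUTER JOIN keeps every row from both sides; unmatched rows get NULL for the other side's columns.
Matching on a.bin_id = b.bin_id. A NULL in a compared column never satisfies the condition.
- bin_id=10: 1 matching b row(s), so 1 row(s) emitted.
- bin_id=4: no b row matches, row kept with b columns NULL.
- bin_id=5: no b row matches, row kept with b columns NULL.
- bin_id=2: no b row matches, row kept with b columns NULL.
- bin_id=10: 1 matching b row(s), so 1 row(s) emitted.
- plus 6 unmatched b row(s), each kept with NULL a columns.
Total: 2 matched + 9 padded = 11 rows.

11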